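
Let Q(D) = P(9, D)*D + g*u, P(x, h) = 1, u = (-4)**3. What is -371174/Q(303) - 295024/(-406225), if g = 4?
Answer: -150766292022/19092575 ≈ -7896.6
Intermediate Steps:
u = -64
Q(D) = -256 + D (Q(D) = 1*D + 4*(-64) = D - 256 = -256 + D)
-371174/Q(303) - 295024/(-406225) = -371174/(-256 + 303) - 295024/(-406225) = -371174/47 - 295024*(-1/406225) = -371174*1/47 + 295024/406225 = -371174/47 + 295024/406225 = -150766292022/19092575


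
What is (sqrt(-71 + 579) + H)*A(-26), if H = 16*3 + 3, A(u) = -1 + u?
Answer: -1377 - 54*sqrt(127) ≈ -1985.5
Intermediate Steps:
H = 51 (H = 48 + 3 = 51)
(sqrt(-71 + 579) + H)*A(-26) = (sqrt(-71 + 579) + 51)*(-1 - 26) = (sqrt(508) + 51)*(-27) = (2*sqrt(127) + 51)*(-27) = (51 + 2*sqrt(127))*(-27) = -1377 - 54*sqrt(127)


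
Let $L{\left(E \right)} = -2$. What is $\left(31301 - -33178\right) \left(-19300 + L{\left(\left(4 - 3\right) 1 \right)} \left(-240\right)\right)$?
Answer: $-1213494780$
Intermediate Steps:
$\left(31301 - -33178\right) \left(-19300 + L{\left(\left(4 - 3\right) 1 \right)} \left(-240\right)\right) = \left(31301 - -33178\right) \left(-19300 - -480\right) = \left(31301 + 33178\right) \left(-19300 + 480\right) = 64479 \left(-18820\right) = -1213494780$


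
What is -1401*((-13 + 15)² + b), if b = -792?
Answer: 1103988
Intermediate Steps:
-1401*((-13 + 15)² + b) = -1401*((-13 + 15)² - 792) = -1401*(2² - 792) = -1401*(4 - 792) = -1401*(-788) = 1103988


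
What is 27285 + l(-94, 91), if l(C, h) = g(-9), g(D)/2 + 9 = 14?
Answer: 27295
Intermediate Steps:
g(D) = 10 (g(D) = -18 + 2*14 = -18 + 28 = 10)
l(C, h) = 10
27285 + l(-94, 91) = 27285 + 10 = 27295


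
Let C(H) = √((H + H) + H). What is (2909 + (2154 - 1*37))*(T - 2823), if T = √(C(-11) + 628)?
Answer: -14188398 + 5026*√(628 + I*√33) ≈ -1.4062e+7 + 576.06*I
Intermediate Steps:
C(H) = √3*√H (C(H) = √(2*H + H) = √(3*H) = √3*√H)
T = √(628 + I*√33) (T = √(√3*√(-11) + 628) = √(√3*(I*√11) + 628) = √(I*√33 + 628) = √(628 + I*√33) ≈ 25.06 + 0.1146*I)
(2909 + (2154 - 1*37))*(T - 2823) = (2909 + (2154 - 1*37))*(√(628 + I*√33) - 2823) = (2909 + (2154 - 37))*(-2823 + √(628 + I*√33)) = (2909 + 2117)*(-2823 + √(628 + I*√33)) = 5026*(-2823 + √(628 + I*√33)) = -14188398 + 5026*√(628 + I*√33)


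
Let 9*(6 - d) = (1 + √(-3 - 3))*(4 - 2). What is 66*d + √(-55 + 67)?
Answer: 1144/3 + 2*√3 - 44*I*√6/3 ≈ 384.8 - 35.926*I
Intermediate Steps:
d = 52/9 - 2*I*√6/9 (d = 6 - (1 + √(-3 - 3))*(4 - 2)/9 = 6 - (1 + √(-6))*2/9 = 6 - (1 + I*√6)*2/9 = 6 - (2 + 2*I*√6)/9 = 6 + (-2/9 - 2*I*√6/9) = 52/9 - 2*I*√6/9 ≈ 5.7778 - 0.54433*I)
66*d + √(-55 + 67) = 66*(52/9 - 2*I*√6/9) + √(-55 + 67) = (1144/3 - 44*I*√6/3) + √12 = (1144/3 - 44*I*√6/3) + 2*√3 = 1144/3 + 2*√3 - 44*I*√6/3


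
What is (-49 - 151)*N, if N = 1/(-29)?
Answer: 200/29 ≈ 6.8966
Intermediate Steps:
N = -1/29 ≈ -0.034483
(-49 - 151)*N = (-49 - 151)*(-1/29) = -200*(-1/29) = 200/29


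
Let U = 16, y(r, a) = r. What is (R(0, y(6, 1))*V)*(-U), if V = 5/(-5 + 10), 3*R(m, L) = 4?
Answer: -64/3 ≈ -21.333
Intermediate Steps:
R(m, L) = 4/3 (R(m, L) = (⅓)*4 = 4/3)
V = 1 (V = 5/5 = 5*(⅕) = 1)
(R(0, y(6, 1))*V)*(-U) = ((4/3)*1)*(-1*16) = (4/3)*(-16) = -64/3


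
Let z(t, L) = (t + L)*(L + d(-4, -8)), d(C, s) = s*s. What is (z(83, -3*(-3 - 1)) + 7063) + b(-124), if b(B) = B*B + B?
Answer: 29535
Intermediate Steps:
d(C, s) = s**2
z(t, L) = (64 + L)*(L + t) (z(t, L) = (t + L)*(L + (-8)**2) = (L + t)*(L + 64) = (L + t)*(64 + L) = (64 + L)*(L + t))
b(B) = B + B**2 (b(B) = B**2 + B = B + B**2)
(z(83, -3*(-3 - 1)) + 7063) + b(-124) = (((-3*(-3 - 1))**2 + 64*(-3*(-3 - 1)) + 64*83 - 3*(-3 - 1)*83) + 7063) - 124*(1 - 124) = (((-3*(-4))**2 + 64*(-3*(-4)) + 5312 - 3*(-4)*83) + 7063) - 124*(-123) = ((12**2 + 64*12 + 5312 + 12*83) + 7063) + 15252 = ((144 + 768 + 5312 + 996) + 7063) + 15252 = (7220 + 7063) + 15252 = 14283 + 15252 = 29535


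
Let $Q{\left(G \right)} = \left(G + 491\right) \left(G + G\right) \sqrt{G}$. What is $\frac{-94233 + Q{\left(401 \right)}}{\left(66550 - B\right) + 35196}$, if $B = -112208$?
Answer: $- \frac{31411}{71318} + \frac{357692 \sqrt{401}}{106977} \approx 66.516$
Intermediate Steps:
$Q{\left(G \right)} = 2 G^{\frac{3}{2}} \left(491 + G\right)$ ($Q{\left(G \right)} = \left(491 + G\right) 2 G \sqrt{G} = 2 G \left(491 + G\right) \sqrt{G} = 2 G^{\frac{3}{2}} \left(491 + G\right)$)
$\frac{-94233 + Q{\left(401 \right)}}{\left(66550 - B\right) + 35196} = \frac{-94233 + 2 \cdot 401^{\frac{3}{2}} \left(491 + 401\right)}{\left(66550 - -112208\right) + 35196} = \frac{-94233 + 2 \cdot 401 \sqrt{401} \cdot 892}{\left(66550 + 112208\right) + 35196} = \frac{-94233 + 715384 \sqrt{401}}{178758 + 35196} = \frac{-94233 + 715384 \sqrt{401}}{213954} = \left(-94233 + 715384 \sqrt{401}\right) \frac{1}{213954} = - \frac{31411}{71318} + \frac{357692 \sqrt{401}}{106977}$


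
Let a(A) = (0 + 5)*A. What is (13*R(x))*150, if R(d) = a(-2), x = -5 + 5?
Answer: -19500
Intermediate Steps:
x = 0
a(A) = 5*A
R(d) = -10 (R(d) = 5*(-2) = -10)
(13*R(x))*150 = (13*(-10))*150 = -130*150 = -19500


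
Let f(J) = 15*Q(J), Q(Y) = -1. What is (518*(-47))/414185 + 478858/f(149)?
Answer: -39667233184/1242555 ≈ -31924.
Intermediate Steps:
f(J) = -15 (f(J) = 15*(-1) = -15)
(518*(-47))/414185 + 478858/f(149) = (518*(-47))/414185 + 478858/(-15) = -24346*1/414185 + 478858*(-1/15) = -24346/414185 - 478858/15 = -39667233184/1242555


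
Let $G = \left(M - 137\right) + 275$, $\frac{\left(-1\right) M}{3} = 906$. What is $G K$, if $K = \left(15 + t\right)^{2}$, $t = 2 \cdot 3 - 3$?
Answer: $-835920$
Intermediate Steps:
$M = -2718$ ($M = \left(-3\right) 906 = -2718$)
$G = -2580$ ($G = \left(-2718 - 137\right) + 275 = -2855 + 275 = -2580$)
$t = 3$ ($t = 6 - 3 = 3$)
$K = 324$ ($K = \left(15 + 3\right)^{2} = 18^{2} = 324$)
$G K = \left(-2580\right) 324 = -835920$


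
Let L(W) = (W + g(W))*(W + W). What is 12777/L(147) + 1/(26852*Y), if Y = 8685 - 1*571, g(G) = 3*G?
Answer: 1183595339/16013968908 ≈ 0.073910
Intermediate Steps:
L(W) = 8*W² (L(W) = (W + 3*W)*(W + W) = (4*W)*(2*W) = 8*W²)
Y = 8114 (Y = 8685 - 571 = 8114)
12777/L(147) + 1/(26852*Y) = 12777/((8*147²)) + 1/(26852*8114) = 12777/((8*21609)) + (1/26852)*(1/8114) = 12777/172872 + 1/217877128 = 12777*(1/172872) + 1/217877128 = 4259/57624 + 1/217877128 = 1183595339/16013968908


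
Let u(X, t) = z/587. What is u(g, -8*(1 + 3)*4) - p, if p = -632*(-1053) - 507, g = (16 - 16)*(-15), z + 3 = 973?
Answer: -390347573/587 ≈ -6.6499e+5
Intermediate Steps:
z = 970 (z = -3 + 973 = 970)
g = 0 (g = 0*(-15) = 0)
p = 664989 (p = 665496 - 507 = 664989)
u(X, t) = 970/587
u(g, -8*(1 + 3)*4) - p = 970/587 - 1*664989 = 970/587 - 664989 = -390347573/587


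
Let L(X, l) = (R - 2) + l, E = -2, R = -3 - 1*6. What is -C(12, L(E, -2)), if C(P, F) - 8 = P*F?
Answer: 148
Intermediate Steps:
R = -9 (R = -3 - 6 = -9)
L(X, l) = -11 + l (L(X, l) = (-9 - 2) + l = -11 + l)
C(P, F) = 8 + F*P (C(P, F) = 8 + P*F = 8 + F*P)
-C(12, L(E, -2)) = -(8 + (-11 - 2)*12) = -(8 - 13*12) = -(8 - 156) = -1*(-148) = 148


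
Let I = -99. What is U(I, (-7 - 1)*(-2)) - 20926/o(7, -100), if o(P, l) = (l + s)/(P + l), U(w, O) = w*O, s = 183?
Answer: 1814646/83 ≈ 21863.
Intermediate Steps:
U(w, O) = O*w
o(P, l) = (183 + l)/(P + l) (o(P, l) = (l + 183)/(P + l) = (183 + l)/(P + l))
U(I, (-7 - 1)*(-2)) - 20926/o(7, -100) = ((-7 - 1)*(-2))*(-99) - 20926*(7 - 100)/(183 - 100) = -8*(-2)*(-99) - 20926/(83/(-93)) = 16*(-99) - 20926/((-1/93*83)) = -1584 - 20926/(-83/93) = -1584 - 20926*(-93/83) = -1584 + 1946118/83 = 1814646/83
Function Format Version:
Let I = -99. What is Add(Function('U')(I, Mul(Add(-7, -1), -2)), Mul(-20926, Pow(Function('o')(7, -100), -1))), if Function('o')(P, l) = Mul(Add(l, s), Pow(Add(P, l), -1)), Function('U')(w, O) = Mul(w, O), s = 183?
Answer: Rational(1814646, 83) ≈ 21863.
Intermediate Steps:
Function('U')(w, O) = Mul(O, w)
Function('o')(P, l) = Mul(Pow(Add(P, l), -1), Add(183, l)) (Function('o')(P, l) = Mul(Add(l, 183), Pow(Add(P, l), -1)) = Mul(Add(183, l), Pow(Add(P, l), -1)) = Mul(Pow(Add(P, l), -1), Add(183, l)))
Add(Function('U')(I, Mul(Add(-7, -1), -2)), Mul(-20926, Pow(Function('o')(7, -100), -1))) = Add(Mul(Mul(Add(-7, -1), -2), -99), Mul(-20926, Pow(Mul(Pow(Add(7, -100), -1), Add(183, -100)), -1))) = Add(Mul(Mul(-8, -2), -99), Mul(-20926, Pow(Mul(Pow(-93, -1), 83), -1))) = Add(Mul(16, -99), Mul(-20926, Pow(Mul(Rational(-1, 93), 83), -1))) = Add(-1584, Mul(-20926, Pow(Rational(-83, 93), -1))) = Add(-1584, Mul(-20926, Rational(-93, 83))) = Add(-1584, Rational(1946118, 83)) = Rational(1814646, 83)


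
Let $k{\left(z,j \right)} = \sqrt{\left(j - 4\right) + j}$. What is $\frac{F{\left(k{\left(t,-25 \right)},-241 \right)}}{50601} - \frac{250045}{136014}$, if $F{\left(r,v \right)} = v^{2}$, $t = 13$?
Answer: $- \frac{1584232637}{2294148138} \approx -0.69055$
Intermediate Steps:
$k{\left(z,j \right)} = \sqrt{-4 + 2 j}$ ($k{\left(z,j \right)} = \sqrt{\left(-4 + j\right) + j} = \sqrt{-4 + 2 j}$)
$\frac{F{\left(k{\left(t,-25 \right)},-241 \right)}}{50601} - \frac{250045}{136014} = \frac{\left(-241\right)^{2}}{50601} - \frac{250045}{136014} = 58081 \cdot \frac{1}{50601} - \frac{250045}{136014} = \frac{58081}{50601} - \frac{250045}{136014} = - \frac{1584232637}{2294148138}$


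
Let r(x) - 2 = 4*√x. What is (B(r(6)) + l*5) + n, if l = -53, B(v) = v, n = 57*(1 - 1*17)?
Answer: -1175 + 4*√6 ≈ -1165.2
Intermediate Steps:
r(x) = 2 + 4*√x
n = -912 (n = 57*(1 - 17) = 57*(-16) = -912)
(B(r(6)) + l*5) + n = ((2 + 4*√6) - 53*5) - 912 = ((2 + 4*√6) - 265) - 912 = (-263 + 4*√6) - 912 = -1175 + 4*√6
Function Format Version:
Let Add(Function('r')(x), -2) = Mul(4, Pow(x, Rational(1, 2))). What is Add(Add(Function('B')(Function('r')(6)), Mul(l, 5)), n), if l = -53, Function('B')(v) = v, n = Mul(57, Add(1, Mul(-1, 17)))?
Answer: Add(-1175, Mul(4, Pow(6, Rational(1, 2)))) ≈ -1165.2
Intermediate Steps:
Function('r')(x) = Add(2, Mul(4, Pow(x, Rational(1, 2))))
n = -912 (n = Mul(57, Add(1, -17)) = Mul(57, -16) = -912)
Add(Add(Function('B')(Function('r')(6)), Mul(l, 5)), n) = Add(Add(Add(2, Mul(4, Pow(6, Rational(1, 2)))), Mul(-53, 5)), -912) = Add(Add(Add(2, Mul(4, Pow(6, Rational(1, 2)))), -265), -912) = Add(Add(-263, Mul(4, Pow(6, Rational(1, 2)))), -912) = Add(-1175, Mul(4, Pow(6, Rational(1, 2))))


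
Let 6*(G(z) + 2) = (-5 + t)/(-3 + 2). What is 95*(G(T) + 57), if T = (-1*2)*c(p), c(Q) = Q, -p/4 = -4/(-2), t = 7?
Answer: 15580/3 ≈ 5193.3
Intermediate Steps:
p = -8 (p = -(-16)/(-2) = -(-16)*(-1)/2 = -4*2 = -8)
T = 16 (T = -1*2*(-8) = -2*(-8) = 16)
G(z) = -7/3 (G(z) = -2 + ((-5 + 7)/(-3 + 2))/6 = -2 + (2/(-1))/6 = -2 + (2*(-1))/6 = -2 + (⅙)*(-2) = -2 - ⅓ = -7/3)
95*(G(T) + 57) = 95*(-7/3 + 57) = 95*(164/3) = 15580/3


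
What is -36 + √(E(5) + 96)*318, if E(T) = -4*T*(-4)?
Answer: -36 + 1272*√11 ≈ 4182.8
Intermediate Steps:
E(T) = 16*T
-36 + √(E(5) + 96)*318 = -36 + √(16*5 + 96)*318 = -36 + √(80 + 96)*318 = -36 + √176*318 = -36 + (4*√11)*318 = -36 + 1272*√11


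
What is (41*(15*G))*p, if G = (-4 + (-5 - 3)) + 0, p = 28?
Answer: -206640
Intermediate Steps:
G = -12 (G = (-4 - 8) + 0 = -12 + 0 = -12)
(41*(15*G))*p = (41*(15*(-12)))*28 = (41*(-180))*28 = -7380*28 = -206640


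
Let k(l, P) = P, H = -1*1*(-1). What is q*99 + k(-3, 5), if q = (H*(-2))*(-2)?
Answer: 401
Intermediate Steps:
H = 1 (H = -1*(-1) = 1)
q = 4 (q = (1*(-2))*(-2) = -2*(-2) = 4)
q*99 + k(-3, 5) = 4*99 + 5 = 396 + 5 = 401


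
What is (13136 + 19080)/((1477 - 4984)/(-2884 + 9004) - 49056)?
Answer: -65720640/100075409 ≈ -0.65671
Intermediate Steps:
(13136 + 19080)/((1477 - 4984)/(-2884 + 9004) - 49056) = 32216/(-3507/6120 - 49056) = 32216/(-3507*1/6120 - 49056) = 32216/(-1169/2040 - 49056) = 32216/(-100075409/2040) = 32216*(-2040/100075409) = -65720640/100075409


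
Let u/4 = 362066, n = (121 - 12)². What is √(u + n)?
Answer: √1460145 ≈ 1208.4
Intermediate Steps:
n = 11881 (n = 109² = 11881)
u = 1448264 (u = 4*362066 = 1448264)
√(u + n) = √(1448264 + 11881) = √1460145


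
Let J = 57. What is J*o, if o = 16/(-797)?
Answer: -912/797 ≈ -1.1443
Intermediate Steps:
o = -16/797 (o = 16*(-1/797) = -16/797 ≈ -0.020075)
J*o = 57*(-16/797) = -912/797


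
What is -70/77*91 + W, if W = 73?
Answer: -107/11 ≈ -9.7273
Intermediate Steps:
-70/77*91 + W = -70/77*91 + 73 = -70*1/77*91 + 73 = -10/11*91 + 73 = -910/11 + 73 = -107/11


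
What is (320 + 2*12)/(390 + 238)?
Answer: 86/157 ≈ 0.54777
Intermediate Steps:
(320 + 2*12)/(390 + 238) = (320 + 24)/628 = 344*(1/628) = 86/157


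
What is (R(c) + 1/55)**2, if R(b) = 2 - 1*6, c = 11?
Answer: 47961/3025 ≈ 15.855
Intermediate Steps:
R(b) = -4 (R(b) = 2 - 6 = -4)
(R(c) + 1/55)**2 = (-4 + 1/55)**2 = (-219/55)**2 = 47961/3025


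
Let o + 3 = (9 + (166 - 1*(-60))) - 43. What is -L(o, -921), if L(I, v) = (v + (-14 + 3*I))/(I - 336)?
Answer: -368/147 ≈ -2.5034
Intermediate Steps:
o = 189 (o = -3 + ((9 + (166 - 1*(-60))) - 43) = -3 + ((9 + (166 + 60)) - 43) = -3 + ((9 + 226) - 43) = -3 + (235 - 43) = -3 + 192 = 189)
L(I, v) = (-14 + v + 3*I)/(-336 + I)
-L(o, -921) = -(-14 - 921 + 3*189)/(-336 + 189) = -(-14 - 921 + 567)/(-147) = -(-1)*(-368)/147 = -1*368/147 = -368/147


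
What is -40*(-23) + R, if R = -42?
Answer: 878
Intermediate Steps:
-40*(-23) + R = -40*(-23) - 42 = 920 - 42 = 878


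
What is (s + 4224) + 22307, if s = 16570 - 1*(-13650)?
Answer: 56751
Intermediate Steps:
s = 30220 (s = 16570 + 13650 = 30220)
(s + 4224) + 22307 = (30220 + 4224) + 22307 = 34444 + 22307 = 56751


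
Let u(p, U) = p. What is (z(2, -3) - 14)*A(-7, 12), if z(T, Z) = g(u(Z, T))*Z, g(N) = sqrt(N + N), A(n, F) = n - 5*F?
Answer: 938 + 201*I*sqrt(6) ≈ 938.0 + 492.35*I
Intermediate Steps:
g(N) = sqrt(2)*sqrt(N) (g(N) = sqrt(2*N) = sqrt(2)*sqrt(N))
z(T, Z) = sqrt(2)*Z**(3/2) (z(T, Z) = (sqrt(2)*sqrt(Z))*Z = sqrt(2)*Z**(3/2))
(z(2, -3) - 14)*A(-7, 12) = (sqrt(2)*(-3)**(3/2) - 14)*(-7 - 5*12) = (sqrt(2)*(-3*I*sqrt(3)) - 14)*(-7 - 60) = (-3*I*sqrt(6) - 14)*(-67) = (-14 - 3*I*sqrt(6))*(-67) = 938 + 201*I*sqrt(6)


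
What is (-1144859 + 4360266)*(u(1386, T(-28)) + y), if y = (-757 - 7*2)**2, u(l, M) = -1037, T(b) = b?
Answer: 1908035375428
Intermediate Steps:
y = 594441 (y = (-757 - 14)**2 = (-771)**2 = 594441)
(-1144859 + 4360266)*(u(1386, T(-28)) + y) = (-1144859 + 4360266)*(-1037 + 594441) = 3215407*593404 = 1908035375428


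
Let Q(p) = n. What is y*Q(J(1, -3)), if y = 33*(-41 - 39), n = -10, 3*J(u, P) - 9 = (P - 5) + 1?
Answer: 26400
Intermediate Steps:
J(u, P) = 5/3 + P/3 (J(u, P) = 3 + ((P - 5) + 1)/3 = 3 + ((-5 + P) + 1)/3 = 3 + (-4 + P)/3 = 3 + (-4/3 + P/3) = 5/3 + P/3)
Q(p) = -10
y = -2640 (y = 33*(-80) = -2640)
y*Q(J(1, -3)) = -2640*(-10) = 26400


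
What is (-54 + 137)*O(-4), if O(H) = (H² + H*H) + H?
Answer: 2324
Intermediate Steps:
O(H) = H + 2*H² (O(H) = (H² + H²) + H = 2*H² + H = H + 2*H²)
(-54 + 137)*O(-4) = (-54 + 137)*(-4*(1 + 2*(-4))) = 83*(-4*(1 - 8)) = 83*(-4*(-7)) = 83*28 = 2324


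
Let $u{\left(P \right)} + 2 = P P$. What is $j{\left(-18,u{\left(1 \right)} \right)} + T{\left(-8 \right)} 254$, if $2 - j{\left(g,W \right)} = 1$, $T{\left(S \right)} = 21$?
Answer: $5335$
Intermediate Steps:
$u{\left(P \right)} = -2 + P^{2}$ ($u{\left(P \right)} = -2 + P P = -2 + P^{2}$)
$j{\left(g,W \right)} = 1$ ($j{\left(g,W \right)} = 2 - 1 = 1$)
$j{\left(-18,u{\left(1 \right)} \right)} + T{\left(-8 \right)} 254 = 1 + 21 \cdot 254 = 1 + 5334 = 5335$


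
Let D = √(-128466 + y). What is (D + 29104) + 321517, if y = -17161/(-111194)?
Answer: 350621 + I*√1588365286434142/111194 ≈ 3.5062e+5 + 358.42*I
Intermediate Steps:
y = 17161/111194 (y = -17161*(-1/111194) = 17161/111194 ≈ 0.15433)
D = I*√1588365286434142/111194 (D = √(-128466 + 17161/111194) = √(-14284631243/111194) = I*√1588365286434142/111194 ≈ 358.42*I)
(D + 29104) + 321517 = (I*√1588365286434142/111194 + 29104) + 321517 = (29104 + I*√1588365286434142/111194) + 321517 = 350621 + I*√1588365286434142/111194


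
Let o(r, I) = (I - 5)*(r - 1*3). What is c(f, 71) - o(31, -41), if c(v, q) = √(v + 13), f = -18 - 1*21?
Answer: 1288 + I*√26 ≈ 1288.0 + 5.099*I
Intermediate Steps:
f = -39 (f = -18 - 21 = -39)
c(v, q) = √(13 + v)
o(r, I) = (-5 + I)*(-3 + r) (o(r, I) = (-5 + I)*(r - 3) = (-5 + I)*(-3 + r))
c(f, 71) - o(31, -41) = √(13 - 39) - (15 - 5*31 - 3*(-41) - 41*31) = √(-26) - (15 - 155 + 123 - 1271) = I*√26 - 1*(-1288) = I*√26 + 1288 = 1288 + I*√26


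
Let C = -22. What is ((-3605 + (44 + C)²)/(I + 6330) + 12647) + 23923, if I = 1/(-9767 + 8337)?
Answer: 331023483400/9051899 ≈ 36570.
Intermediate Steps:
I = -1/1430 (I = 1/(-1430) = -1/1430 ≈ -0.00069930)
((-3605 + (44 + C)²)/(I + 6330) + 12647) + 23923 = ((-3605 + (44 - 22)²)/(-1/1430 + 6330) + 12647) + 23923 = ((-3605 + 22²)/(9051899/1430) + 12647) + 23923 = ((-3605 + 484)*(1430/9051899) + 12647) + 23923 = (-3121*1430/9051899 + 12647) + 23923 = (-4463030/9051899 + 12647) + 23923 = 114474903623/9051899 + 23923 = 331023483400/9051899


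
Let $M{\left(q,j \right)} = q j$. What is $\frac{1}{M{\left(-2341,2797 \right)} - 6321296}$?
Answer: $- \frac{1}{12869073} \approx -7.7706 \cdot 10^{-8}$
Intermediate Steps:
$M{\left(q,j \right)} = j q$
$\frac{1}{M{\left(-2341,2797 \right)} - 6321296} = \frac{1}{2797 \left(-2341\right) - 6321296} = \frac{1}{-6547777 - 6321296} = \frac{1}{-12869073} = - \frac{1}{12869073}$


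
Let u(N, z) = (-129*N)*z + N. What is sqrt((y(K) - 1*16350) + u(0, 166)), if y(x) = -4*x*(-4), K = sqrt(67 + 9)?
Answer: sqrt(-16350 + 32*sqrt(19)) ≈ 127.32*I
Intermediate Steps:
K = 2*sqrt(19) (K = sqrt(76) = 2*sqrt(19) ≈ 8.7178)
u(N, z) = N - 129*N*z (u(N, z) = -129*N*z + N = N - 129*N*z)
y(x) = 16*x
sqrt((y(K) - 1*16350) + u(0, 166)) = sqrt((16*(2*sqrt(19)) - 1*16350) + 0*(1 - 129*166)) = sqrt((32*sqrt(19) - 16350) + 0*(1 - 21414)) = sqrt((-16350 + 32*sqrt(19)) + 0*(-21413)) = sqrt((-16350 + 32*sqrt(19)) + 0) = sqrt(-16350 + 32*sqrt(19))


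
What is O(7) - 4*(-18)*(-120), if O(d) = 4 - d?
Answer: -8643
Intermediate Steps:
O(7) - 4*(-18)*(-120) = (4 - 1*7) - 4*(-18)*(-120) = (4 - 7) + 72*(-120) = -3 - 8640 = -8643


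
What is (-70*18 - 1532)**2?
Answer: 7795264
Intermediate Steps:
(-70*18 - 1532)**2 = (-1260 - 1532)**2 = (-2792)**2 = 7795264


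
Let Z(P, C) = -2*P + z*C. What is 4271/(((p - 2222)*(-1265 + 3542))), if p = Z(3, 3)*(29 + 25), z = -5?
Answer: -4271/7641612 ≈ -0.00055891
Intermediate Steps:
Z(P, C) = -5*C - 2*P (Z(P, C) = -2*P - 5*C = -5*C - 2*P)
p = -1134 (p = (-5*3 - 2*3)*(29 + 25) = (-15 - 6)*54 = -21*54 = -1134)
4271/(((p - 2222)*(-1265 + 3542))) = 4271/(((-1134 - 2222)*(-1265 + 3542))) = 4271/((-3356*2277)) = 4271/(-7641612) = 4271*(-1/7641612) = -4271/7641612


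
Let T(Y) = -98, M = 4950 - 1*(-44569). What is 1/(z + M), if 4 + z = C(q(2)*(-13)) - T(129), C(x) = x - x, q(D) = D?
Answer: 1/49613 ≈ 2.0156e-5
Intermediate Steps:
M = 49519 (M = 4950 + 44569 = 49519)
C(x) = 0
z = 94 (z = -4 + (0 - 1*(-98)) = -4 + (0 + 98) = -4 + 98 = 94)
1/(z + M) = 1/(94 + 49519) = 1/49613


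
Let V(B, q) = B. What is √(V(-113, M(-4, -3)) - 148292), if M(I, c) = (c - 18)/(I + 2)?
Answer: I*√148405 ≈ 385.23*I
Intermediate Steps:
M(I, c) = (-18 + c)/(2 + I)
√(V(-113, M(-4, -3)) - 148292) = √(-113 - 148292) = √(-148405) = I*√148405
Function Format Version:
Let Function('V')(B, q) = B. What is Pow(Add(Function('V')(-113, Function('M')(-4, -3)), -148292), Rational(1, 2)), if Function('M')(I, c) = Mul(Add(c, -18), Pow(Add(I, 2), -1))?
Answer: Mul(I, Pow(148405, Rational(1, 2))) ≈ Mul(385.23, I)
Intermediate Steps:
Function('M')(I, c) = Mul(Pow(Add(2, I), -1), Add(-18, c)) (Function('M')(I, c) = Mul(Add(-18, c), Pow(Add(2, I), -1)) = Mul(Pow(Add(2, I), -1), Add(-18, c)))
Pow(Add(Function('V')(-113, Function('M')(-4, -3)), -148292), Rational(1, 2)) = Pow(Add(-113, -148292), Rational(1, 2)) = Pow(-148405, Rational(1, 2)) = Mul(I, Pow(148405, Rational(1, 2)))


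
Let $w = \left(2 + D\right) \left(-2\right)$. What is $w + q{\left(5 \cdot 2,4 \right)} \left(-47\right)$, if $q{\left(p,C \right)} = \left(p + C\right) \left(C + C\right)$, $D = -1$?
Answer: $-5266$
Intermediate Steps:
$q{\left(p,C \right)} = 2 C \left(C + p\right)$ ($q{\left(p,C \right)} = \left(C + p\right) 2 C = 2 C \left(C + p\right)$)
$w = -2$ ($w = \left(2 - 1\right) \left(-2\right) = 1 \left(-2\right) = -2$)
$w + q{\left(5 \cdot 2,4 \right)} \left(-47\right) = -2 + 2 \cdot 4 \left(4 + 5 \cdot 2\right) \left(-47\right) = -2 + 2 \cdot 4 \left(4 + 10\right) \left(-47\right) = -2 + 2 \cdot 4 \cdot 14 \left(-47\right) = -2 + 112 \left(-47\right) = -2 - 5264 = -5266$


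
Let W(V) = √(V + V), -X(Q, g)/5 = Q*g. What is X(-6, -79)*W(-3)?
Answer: -2370*I*√6 ≈ -5805.3*I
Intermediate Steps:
X(Q, g) = -5*Q*g
W(V) = √2*√V (W(V) = √(2*V) = √2*√V)
X(-6, -79)*W(-3) = (-5*(-6)*(-79))*(√2*√(-3)) = -2370*√2*I*√3 = -2370*I*√6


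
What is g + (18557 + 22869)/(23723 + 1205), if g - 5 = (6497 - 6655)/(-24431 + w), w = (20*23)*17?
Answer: 1381230475/207039504 ≈ 6.6713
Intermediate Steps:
w = 7820 (w = 460*17 = 7820)
g = 83213/16611 (g = 5 + (6497 - 6655)/(-24431 + 7820) = 5 - 158/(-16611) = 5 - 158*(-1/16611) = 5 + 158/16611 = 83213/16611 ≈ 5.0095)
g + (18557 + 22869)/(23723 + 1205) = 83213/16611 + (18557 + 22869)/(23723 + 1205) = 83213/16611 + 41426/24928 = 83213/16611 + 41426*(1/24928) = 83213/16611 + 20713/12464 = 1381230475/207039504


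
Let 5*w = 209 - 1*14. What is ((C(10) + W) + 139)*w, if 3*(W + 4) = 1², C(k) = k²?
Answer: 9178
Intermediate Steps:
w = 39 (w = (209 - 1*14)/5 = (209 - 14)/5 = (⅕)*195 = 39)
W = -11/3 (W = -4 + (⅓)*1² = -4 + (⅓)*1 = -4 + ⅓ = -11/3 ≈ -3.6667)
((C(10) + W) + 139)*w = ((10² - 11/3) + 139)*39 = ((100 - 11/3) + 139)*39 = (289/3 + 139)*39 = (706/3)*39 = 9178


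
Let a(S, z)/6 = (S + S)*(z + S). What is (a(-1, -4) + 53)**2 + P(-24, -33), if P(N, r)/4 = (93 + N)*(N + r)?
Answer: -2963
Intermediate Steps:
a(S, z) = 12*S*(S + z) (a(S, z) = 6*((S + S)*(z + S)) = 6*((2*S)*(S + z)) = 6*(2*S*(S + z)) = 12*S*(S + z))
P(N, r) = 4*(93 + N)*(N + r) (P(N, r) = 4*((93 + N)*(N + r)) = 4*(93 + N)*(N + r))
(a(-1, -4) + 53)**2 + P(-24, -33) = (12*(-1)*(-1 - 4) + 53)**2 + (4*(-24)**2 + 372*(-24) + 372*(-33) + 4*(-24)*(-33)) = (12*(-1)*(-5) + 53)**2 + (4*576 - 8928 - 12276 + 3168) = (60 + 53)**2 + (2304 - 8928 - 12276 + 3168) = 113**2 - 15732 = 12769 - 15732 = -2963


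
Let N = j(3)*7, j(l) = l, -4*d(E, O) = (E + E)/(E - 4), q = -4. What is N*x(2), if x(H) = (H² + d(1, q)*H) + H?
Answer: 133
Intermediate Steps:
d(E, O) = -E/(2*(-4 + E)) (d(E, O) = -(E + E)/(4*(E - 4)) = -2*E/(4*(-4 + E)) = -E/(2*(-4 + E)))
x(H) = H² + 7*H/6 (x(H) = (H² + (-1*1/(-8 + 2*1))*H) + H = (H² + (-1*1/(-8 + 2))*H) + H = (H² + (-1*1/(-6))*H) + H = (H² + (-1*1*(-⅙))*H) + H = (H² + H/6) + H = H² + 7*H/6)
N = 21 (N = 3*7 = 21)
N*x(2) = 21*((⅙)*2*(7 + 6*2)) = 21*((⅙)*2*(7 + 12)) = 21*((⅙)*2*19) = 21*(19/3) = 133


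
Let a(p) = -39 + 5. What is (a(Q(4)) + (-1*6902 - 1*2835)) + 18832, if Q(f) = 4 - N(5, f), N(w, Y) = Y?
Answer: 9061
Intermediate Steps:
Q(f) = 4 - f
a(p) = -34
(a(Q(4)) + (-1*6902 - 1*2835)) + 18832 = (-34 + (-1*6902 - 1*2835)) + 18832 = (-34 + (-6902 - 2835)) + 18832 = (-34 - 9737) + 18832 = -9771 + 18832 = 9061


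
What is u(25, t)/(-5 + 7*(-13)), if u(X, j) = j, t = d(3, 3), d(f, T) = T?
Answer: -1/32 ≈ -0.031250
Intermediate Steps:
t = 3
u(25, t)/(-5 + 7*(-13)) = 3/(-5 + 7*(-13)) = 3/(-5 - 91) = 3/(-96) = 3*(-1/96) = -1/32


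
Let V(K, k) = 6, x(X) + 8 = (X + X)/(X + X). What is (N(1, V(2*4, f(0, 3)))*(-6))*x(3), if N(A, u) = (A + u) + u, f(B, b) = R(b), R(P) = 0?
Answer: 546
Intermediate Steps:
x(X) = -7 (x(X) = -8 + (X + X)/(X + X) = -8 + (2*X)/((2*X)) = -8 + (2*X)*(1/(2*X)) = -8 + 1 = -7)
f(B, b) = 0
N(A, u) = A + 2*u
(N(1, V(2*4, f(0, 3)))*(-6))*x(3) = ((1 + 2*6)*(-6))*(-7) = ((1 + 12)*(-6))*(-7) = (13*(-6))*(-7) = -78*(-7) = 546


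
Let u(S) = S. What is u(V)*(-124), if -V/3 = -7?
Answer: -2604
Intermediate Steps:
V = 21 (V = -3*(-7) = 21)
u(V)*(-124) = 21*(-124) = -2604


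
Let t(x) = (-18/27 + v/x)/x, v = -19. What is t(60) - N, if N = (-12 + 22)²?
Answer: -360059/3600 ≈ -100.02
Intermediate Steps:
N = 100 (N = 10² = 100)
t(x) = (-⅔ - 19/x)/x (t(x) = (-18/27 - 19/x)/x = (-18*1/27 - 19/x)/x = (-⅔ - 19/x)/x)
t(60) - N = (⅓)*(-57 - 2*60)/60² - 1*100 = (⅓)*(1/3600)*(-57 - 120) - 100 = (⅓)*(1/3600)*(-177) - 100 = -59/3600 - 100 = -360059/3600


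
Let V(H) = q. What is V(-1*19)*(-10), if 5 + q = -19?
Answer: 240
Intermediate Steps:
q = -24 (q = -5 - 19 = -24)
V(H) = -24
V(-1*19)*(-10) = -24*(-10) = 240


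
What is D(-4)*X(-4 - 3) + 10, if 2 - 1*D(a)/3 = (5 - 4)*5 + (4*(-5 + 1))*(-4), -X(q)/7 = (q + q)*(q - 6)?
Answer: 256084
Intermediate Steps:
X(q) = -14*q*(-6 + q) (X(q) = -7*(q + q)*(q - 6) = -7*2*q*(-6 + q) = -14*q*(-6 + q))
D(a) = -201 (D(a) = 6 - 3*((5 - 4)*5 + (4*(-5 + 1))*(-4)) = 6 - 3*(1*5 + (4*(-4))*(-4)) = 6 - 3*(5 - 16*(-4)) = 6 - 3*(5 + 64) = 6 - 3*69 = 6 - 207 = -201)
D(-4)*X(-4 - 3) + 10 = -2814*(-4 - 3)*(6 - (-4 - 3)) + 10 = -2814*(-7)*(6 - 1*(-7)) + 10 = -2814*(-7)*(6 + 7) + 10 = -2814*(-7)*13 + 10 = -201*(-1274) + 10 = 256074 + 10 = 256084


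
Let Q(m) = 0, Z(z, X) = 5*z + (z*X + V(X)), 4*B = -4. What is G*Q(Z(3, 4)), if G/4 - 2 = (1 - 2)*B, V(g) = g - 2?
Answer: 0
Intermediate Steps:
V(g) = -2 + g
B = -1 (B = (¼)*(-4) = -1)
Z(z, X) = -2 + X + 5*z + X*z (Z(z, X) = 5*z + (z*X + (-2 + X)) = 5*z + (X*z + (-2 + X)) = 5*z + (-2 + X + X*z) = -2 + X + 5*z + X*z)
G = 12 (G = 8 + 4*((1 - 2)*(-1)) = 8 + 4*(-1*(-1)) = 8 + 4*1 = 8 + 4 = 12)
G*Q(Z(3, 4)) = 12*0 = 0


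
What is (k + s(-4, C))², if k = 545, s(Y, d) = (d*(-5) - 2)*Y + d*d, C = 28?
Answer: 3598609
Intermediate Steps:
s(Y, d) = d² + Y*(-2 - 5*d) (s(Y, d) = (-5*d - 2)*Y + d² = (-2 - 5*d)*Y + d² = Y*(-2 - 5*d) + d² = d² + Y*(-2 - 5*d))
(k + s(-4, C))² = (545 + (28² - 2*(-4) - 5*(-4)*28))² = (545 + (784 + 8 + 560))² = (545 + 1352)² = 1897² = 3598609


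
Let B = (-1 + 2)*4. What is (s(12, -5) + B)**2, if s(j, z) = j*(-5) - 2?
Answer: 3364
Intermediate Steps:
s(j, z) = -2 - 5*j (s(j, z) = -5*j - 2 = -2 - 5*j)
B = 4 (B = 1*4 = 4)
(s(12, -5) + B)**2 = ((-2 - 5*12) + 4)**2 = ((-2 - 60) + 4)**2 = (-62 + 4)**2 = (-58)**2 = 3364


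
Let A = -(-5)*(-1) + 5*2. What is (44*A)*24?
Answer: 5280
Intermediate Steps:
A = 5 (A = -5*1 + 10 = -5 + 10 = 5)
(44*A)*24 = (44*5)*24 = 220*24 = 5280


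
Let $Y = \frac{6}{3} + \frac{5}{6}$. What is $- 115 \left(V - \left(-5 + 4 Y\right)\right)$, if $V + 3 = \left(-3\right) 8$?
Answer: $\frac{11500}{3} \approx 3833.3$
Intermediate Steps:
$Y = \frac{17}{6}$ ($Y = 6 \cdot \frac{1}{3} + 5 \cdot \frac{1}{6} = 2 + \frac{5}{6} = \frac{17}{6} \approx 2.8333$)
$V = -27$ ($V = -3 - 24 = -27$)
$- 115 \left(V - \left(-5 + 4 Y\right)\right) = - 115 \left(-27 + \left(\left(-4\right) \frac{17}{6} + 5\right)\right) = - 115 \left(-27 + \left(- \frac{34}{3} + 5\right)\right) = - 115 \left(-27 - \frac{19}{3}\right) = \left(-115\right) \left(- \frac{100}{3}\right) = \frac{11500}{3}$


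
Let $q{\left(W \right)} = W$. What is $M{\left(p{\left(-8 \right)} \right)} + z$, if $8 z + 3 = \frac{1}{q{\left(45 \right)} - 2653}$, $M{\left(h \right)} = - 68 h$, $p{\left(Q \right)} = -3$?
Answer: $\frac{4248431}{20864} \approx 203.63$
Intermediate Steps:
$z = - \frac{7825}{20864}$ ($z = - \frac{3}{8} + \frac{1}{8 \left(45 - 2653\right)} = - \frac{3}{8} + \frac{1}{8 \left(-2608\right)} = - \frac{3}{8} + \frac{1}{8} \left(- \frac{1}{2608}\right) = - \frac{3}{8} - \frac{1}{20864} = - \frac{7825}{20864} \approx -0.37505$)
$M{\left(p{\left(-8 \right)} \right)} + z = \left(-68\right) \left(-3\right) - \frac{7825}{20864} = 204 - \frac{7825}{20864} = \frac{4248431}{20864}$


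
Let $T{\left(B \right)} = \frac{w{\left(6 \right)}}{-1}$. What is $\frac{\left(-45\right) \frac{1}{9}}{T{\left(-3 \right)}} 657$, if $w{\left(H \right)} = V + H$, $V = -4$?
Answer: $\frac{3285}{2} \approx 1642.5$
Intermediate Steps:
$w{\left(H \right)} = -4 + H$
$T{\left(B \right)} = -2$ ($T{\left(B \right)} = \frac{-4 + 6}{-1} = 2 \left(-1\right) = -2$)
$\frac{\left(-45\right) \frac{1}{9}}{T{\left(-3 \right)}} 657 = \frac{\left(-45\right) \frac{1}{9}}{-2} \cdot 657 = \left(-45\right) \frac{1}{9} \left(- \frac{1}{2}\right) 657 = \left(-5\right) \left(- \frac{1}{2}\right) 657 = \frac{5}{2} \cdot 657 = \frac{3285}{2}$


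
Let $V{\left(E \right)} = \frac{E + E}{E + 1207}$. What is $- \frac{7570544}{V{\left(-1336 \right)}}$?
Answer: $- \frac{61037511}{167} \approx -3.6549 \cdot 10^{5}$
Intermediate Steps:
$V{\left(E \right)} = \frac{2 E}{1207 + E}$
$- \frac{7570544}{V{\left(-1336 \right)}} = - \frac{7570544}{2 \left(-1336\right) \frac{1}{1207 - 1336}} = - \frac{7570544}{2 \left(-1336\right) \frac{1}{-129}} = - \frac{7570544}{2 \left(-1336\right) \left(- \frac{1}{129}\right)} = - \frac{7570544}{\frac{2672}{129}} = \left(-7570544\right) \frac{129}{2672} = - \frac{61037511}{167}$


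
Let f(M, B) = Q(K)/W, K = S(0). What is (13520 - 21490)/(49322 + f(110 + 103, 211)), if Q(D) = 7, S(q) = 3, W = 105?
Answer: -119550/739831 ≈ -0.16159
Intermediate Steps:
K = 3
f(M, B) = 1/15 (f(M, B) = 7/105 = 7*(1/105) = 1/15)
(13520 - 21490)/(49322 + f(110 + 103, 211)) = (13520 - 21490)/(49322 + 1/15) = -7970/739831/15 = -7970*15/739831 = -119550/739831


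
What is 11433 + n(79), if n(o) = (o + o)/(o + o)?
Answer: 11434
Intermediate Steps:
n(o) = 1 (n(o) = (2*o)/((2*o)) = (2*o)*(1/(2*o)) = 1)
11433 + n(79) = 11433 + 1 = 11434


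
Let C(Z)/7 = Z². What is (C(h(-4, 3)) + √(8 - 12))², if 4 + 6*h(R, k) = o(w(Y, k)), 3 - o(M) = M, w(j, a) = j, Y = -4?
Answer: -15/16 + 7*I ≈ -0.9375 + 7.0*I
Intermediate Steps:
o(M) = 3 - M
h(R, k) = ½ (h(R, k) = -⅔ + (3 - 1*(-4))/6 = -⅔ + (3 + 4)/6 = -⅔ + (⅙)*7 = -⅔ + 7/6 = ½)
C(Z) = 7*Z²
(C(h(-4, 3)) + √(8 - 12))² = (7*(½)² + √(8 - 12))² = (7*(¼) + √(-4))² = (7/4 + 2*I)²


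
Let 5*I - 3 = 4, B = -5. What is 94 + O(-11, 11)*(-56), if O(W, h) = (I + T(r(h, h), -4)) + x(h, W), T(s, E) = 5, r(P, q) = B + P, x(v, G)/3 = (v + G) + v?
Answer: -10562/5 ≈ -2112.4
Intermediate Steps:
I = 7/5 (I = ⅗ + (⅕)*4 = ⅗ + ⅘ = 7/5 ≈ 1.4000)
x(v, G) = 3*G + 6*v (x(v, G) = 3*((v + G) + v) = 3*((G + v) + v) = 3*(G + 2*v) = 3*G + 6*v)
r(P, q) = -5 + P
O(W, h) = 32/5 + 3*W + 6*h (O(W, h) = (7/5 + 5) + (3*W + 6*h) = 32/5 + (3*W + 6*h) = 32/5 + 3*W + 6*h)
94 + O(-11, 11)*(-56) = 94 + (32/5 + 3*(-11) + 6*11)*(-56) = 94 + (32/5 - 33 + 66)*(-56) = 94 + (197/5)*(-56) = 94 - 11032/5 = -10562/5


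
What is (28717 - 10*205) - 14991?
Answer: 11676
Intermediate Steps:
(28717 - 10*205) - 14991 = (28717 - 2050) - 14991 = 26667 - 14991 = 11676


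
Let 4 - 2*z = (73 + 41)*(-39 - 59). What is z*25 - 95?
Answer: 139605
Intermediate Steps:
z = 5588 (z = 2 - (73 + 41)*(-39 - 59)/2 = 2 - 57*(-98) = 2 - ½*(-11172) = 2 + 5586 = 5588)
z*25 - 95 = 5588*25 - 95 = 139700 - 95 = 139605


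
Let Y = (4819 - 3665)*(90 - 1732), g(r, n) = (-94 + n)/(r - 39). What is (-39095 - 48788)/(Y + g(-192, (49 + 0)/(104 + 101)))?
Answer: 1387233155/29910484973 ≈ 0.046380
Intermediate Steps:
g(r, n) = (-94 + n)/(-39 + r)
Y = -1894868 (Y = 1154*(-1642) = -1894868)
(-39095 - 48788)/(Y + g(-192, (49 + 0)/(104 + 101))) = (-39095 - 48788)/(-1894868 + (-94 + (49 + 0)/(104 + 101))/(-39 - 192)) = -87883/(-1894868 + (-94 + 49/205)/(-231)) = -87883/(-1894868 - (-94 + 49*(1/205))/231) = -87883/(-1894868 - (-94 + 49/205)/231) = -87883/(-1894868 - 1/231*(-19221/205)) = -87883/(-1894868 + 6407/15785) = -87883/(-29910484973/15785) = -87883*(-15785/29910484973) = 1387233155/29910484973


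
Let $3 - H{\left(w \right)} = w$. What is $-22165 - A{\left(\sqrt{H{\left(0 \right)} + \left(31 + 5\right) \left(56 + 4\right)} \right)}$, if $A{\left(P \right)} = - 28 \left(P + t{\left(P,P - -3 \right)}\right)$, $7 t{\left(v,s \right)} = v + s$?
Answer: $-22153 + 36 \sqrt{2163} \approx -20479.0$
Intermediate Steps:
$t{\left(v,s \right)} = \frac{s}{7} + \frac{v}{7}$ ($t{\left(v,s \right)} = \frac{v + s}{7} = \frac{s + v}{7} = \frac{s}{7} + \frac{v}{7}$)
$H{\left(w \right)} = 3 - w$
$A{\left(P \right)} = -12 - 36 P$ ($A{\left(P \right)} = - 28 \left(P + \left(\frac{P - -3}{7} + \frac{P}{7}\right)\right) = - 28 \left(P + \left(\frac{P + 3}{7} + \frac{P}{7}\right)\right) = - 28 \left(P + \left(\frac{3 + P}{7} + \frac{P}{7}\right)\right) = - 28 \left(P + \left(\left(\frac{3}{7} + \frac{P}{7}\right) + \frac{P}{7}\right)\right) = - 28 \left(P + \left(\frac{3}{7} + \frac{2 P}{7}\right)\right) = - 28 \left(\frac{3}{7} + \frac{9 P}{7}\right) = -12 - 36 P$)
$-22165 - A{\left(\sqrt{H{\left(0 \right)} + \left(31 + 5\right) \left(56 + 4\right)} \right)} = -22165 - \left(-12 - 36 \sqrt{\left(3 - 0\right) + \left(31 + 5\right) \left(56 + 4\right)}\right) = -22165 - \left(-12 - 36 \sqrt{\left(3 + 0\right) + 36 \cdot 60}\right) = -22165 - \left(-12 - 36 \sqrt{3 + 2160}\right) = -22165 - \left(-12 - 36 \sqrt{2163}\right) = -22165 + \left(12 + 36 \sqrt{2163}\right) = -22153 + 36 \sqrt{2163}$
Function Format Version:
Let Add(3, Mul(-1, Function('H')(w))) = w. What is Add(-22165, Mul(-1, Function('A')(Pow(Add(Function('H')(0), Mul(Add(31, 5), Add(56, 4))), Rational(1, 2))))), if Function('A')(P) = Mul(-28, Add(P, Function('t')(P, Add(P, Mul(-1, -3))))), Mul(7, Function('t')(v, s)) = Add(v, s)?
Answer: Add(-22153, Mul(36, Pow(2163, Rational(1, 2)))) ≈ -20479.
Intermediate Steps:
Function('t')(v, s) = Add(Mul(Rational(1, 7), s), Mul(Rational(1, 7), v)) (Function('t')(v, s) = Mul(Rational(1, 7), Add(v, s)) = Mul(Rational(1, 7), Add(s, v)) = Add(Mul(Rational(1, 7), s), Mul(Rational(1, 7), v)))
Function('H')(w) = Add(3, Mul(-1, w))
Function('A')(P) = Add(-12, Mul(-36, P)) (Function('A')(P) = Mul(-28, Add(P, Add(Mul(Rational(1, 7), Add(P, Mul(-1, -3))), Mul(Rational(1, 7), P)))) = Mul(-28, Add(P, Add(Mul(Rational(1, 7), Add(P, 3)), Mul(Rational(1, 7), P)))) = Mul(-28, Add(P, Add(Mul(Rational(1, 7), Add(3, P)), Mul(Rational(1, 7), P)))) = Mul(-28, Add(P, Add(Add(Rational(3, 7), Mul(Rational(1, 7), P)), Mul(Rational(1, 7), P)))) = Mul(-28, Add(P, Add(Rational(3, 7), Mul(Rational(2, 7), P)))) = Mul(-28, Add(Rational(3, 7), Mul(Rational(9, 7), P))) = Add(-12, Mul(-36, P)))
Add(-22165, Mul(-1, Function('A')(Pow(Add(Function('H')(0), Mul(Add(31, 5), Add(56, 4))), Rational(1, 2))))) = Add(-22165, Mul(-1, Add(-12, Mul(-36, Pow(Add(Add(3, Mul(-1, 0)), Mul(Add(31, 5), Add(56, 4))), Rational(1, 2)))))) = Add(-22165, Mul(-1, Add(-12, Mul(-36, Pow(Add(Add(3, 0), Mul(36, 60)), Rational(1, 2)))))) = Add(-22165, Mul(-1, Add(-12, Mul(-36, Pow(Add(3, 2160), Rational(1, 2)))))) = Add(-22165, Mul(-1, Add(-12, Mul(-36, Pow(2163, Rational(1, 2)))))) = Add(-22165, Add(12, Mul(36, Pow(2163, Rational(1, 2))))) = Add(-22153, Mul(36, Pow(2163, Rational(1, 2))))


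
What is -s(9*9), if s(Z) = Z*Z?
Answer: -6561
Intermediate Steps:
s(Z) = Z²
-s(9*9) = -(9*9)² = -1*81² = -1*6561 = -6561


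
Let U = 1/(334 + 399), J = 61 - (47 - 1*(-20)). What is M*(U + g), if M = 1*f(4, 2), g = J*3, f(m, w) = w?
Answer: -26386/733 ≈ -35.997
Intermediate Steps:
J = -6 (J = 61 - (47 + 20) = 61 - 1*67 = 61 - 67 = -6)
g = -18 (g = -6*3 = -18)
M = 2 (M = 1*2 = 2)
U = 1/733 ≈ 0.0013643
M*(U + g) = 2*(1/733 - 18) = 2*(-13193/733) = -26386/733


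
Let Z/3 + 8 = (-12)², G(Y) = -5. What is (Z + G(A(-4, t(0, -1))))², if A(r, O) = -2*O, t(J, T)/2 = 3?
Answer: 162409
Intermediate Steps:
t(J, T) = 6 (t(J, T) = 2*3 = 6)
Z = 408 (Z = -24 + 3*(-12)² = -24 + 3*144 = -24 + 432 = 408)
(Z + G(A(-4, t(0, -1))))² = (408 - 5)² = 403² = 162409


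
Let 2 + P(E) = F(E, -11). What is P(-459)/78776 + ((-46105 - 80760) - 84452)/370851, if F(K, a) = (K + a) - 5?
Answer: -5607867973/9738052792 ≈ -0.57587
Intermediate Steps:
F(K, a) = -5 + K + a
P(E) = -18 + E (P(E) = -2 + (-5 + E - 11) = -2 + (-16 + E) = -18 + E)
P(-459)/78776 + ((-46105 - 80760) - 84452)/370851 = (-18 - 459)/78776 + ((-46105 - 80760) - 84452)/370851 = -477*1/78776 + (-126865 - 84452)*(1/370851) = -477/78776 - 211317*1/370851 = -477/78776 - 70439/123617 = -5607867973/9738052792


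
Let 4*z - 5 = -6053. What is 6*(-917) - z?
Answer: -3990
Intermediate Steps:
z = -1512 (z = 5/4 + (1/4)*(-6053) = 5/4 - 6053/4 = -1512)
6*(-917) - z = 6*(-917) - 1*(-1512) = -5502 + 1512 = -3990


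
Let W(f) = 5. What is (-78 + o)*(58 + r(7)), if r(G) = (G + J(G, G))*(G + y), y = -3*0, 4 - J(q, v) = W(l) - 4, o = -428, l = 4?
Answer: -64768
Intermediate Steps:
J(q, v) = 3 (J(q, v) = 4 - (5 - 4) = 4 - 1*1 = 4 - 1 = 3)
y = 0
r(G) = G*(3 + G) (r(G) = (G + 3)*(G + 0) = (3 + G)*G = G*(3 + G))
(-78 + o)*(58 + r(7)) = (-78 - 428)*(58 + 7*(3 + 7)) = -506*(58 + 7*10) = -506*(58 + 70) = -506*128 = -64768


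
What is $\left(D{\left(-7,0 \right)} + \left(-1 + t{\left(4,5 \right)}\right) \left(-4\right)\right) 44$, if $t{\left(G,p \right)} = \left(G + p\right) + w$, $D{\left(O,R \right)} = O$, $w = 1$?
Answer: $-1892$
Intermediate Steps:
$t{\left(G,p \right)} = 1 + G + p$ ($t{\left(G,p \right)} = \left(G + p\right) + 1 = 1 + G + p$)
$\left(D{\left(-7,0 \right)} + \left(-1 + t{\left(4,5 \right)}\right) \left(-4\right)\right) 44 = \left(-7 + \left(-1 + \left(1 + 4 + 5\right)\right) \left(-4\right)\right) 44 = \left(-7 + \left(-1 + 10\right) \left(-4\right)\right) 44 = \left(-7 + 9 \left(-4\right)\right) 44 = \left(-7 - 36\right) 44 = \left(-43\right) 44 = -1892$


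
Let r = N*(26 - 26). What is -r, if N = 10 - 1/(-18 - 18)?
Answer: 0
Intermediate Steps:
N = 361/36 (N = 10 - 1/(-36) = 10 - 1*(-1/36) = 10 + 1/36 = 361/36 ≈ 10.028)
r = 0 (r = 361*(26 - 26)/36 = (361/36)*0 = 0)
-r = -1*0 = 0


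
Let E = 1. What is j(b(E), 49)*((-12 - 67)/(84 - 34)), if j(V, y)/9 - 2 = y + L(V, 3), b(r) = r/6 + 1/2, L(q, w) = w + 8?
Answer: -22041/25 ≈ -881.64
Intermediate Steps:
L(q, w) = 8 + w
b(r) = ½ + r/6 (b(r) = r*(⅙) + 1*(½) = r/6 + ½ = ½ + r/6)
j(V, y) = 117 + 9*y (j(V, y) = 18 + 9*(y + (8 + 3)) = 18 + 9*(y + 11) = 18 + 9*(11 + y) = 18 + (99 + 9*y) = 117 + 9*y)
j(b(E), 49)*((-12 - 67)/(84 - 34)) = (117 + 9*49)*((-12 - 67)/(84 - 34)) = (117 + 441)*(-79/50) = 558*(-79*1/50) = 558*(-79/50) = -22041/25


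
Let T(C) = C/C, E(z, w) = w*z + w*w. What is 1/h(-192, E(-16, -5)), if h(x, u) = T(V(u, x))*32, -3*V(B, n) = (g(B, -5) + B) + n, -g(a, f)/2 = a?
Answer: 1/32 ≈ 0.031250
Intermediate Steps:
g(a, f) = -2*a
E(z, w) = w² + w*z (E(z, w) = w*z + w² = w² + w*z)
V(B, n) = -n/3 + B/3 (V(B, n) = -((-2*B + B) + n)/3 = -(-B + n)/3 = -(n - B)/3 = -n/3 + B/3)
T(C) = 1
h(x, u) = 32 (h(x, u) = 1*32 = 32)
1/h(-192, E(-16, -5)) = 1/32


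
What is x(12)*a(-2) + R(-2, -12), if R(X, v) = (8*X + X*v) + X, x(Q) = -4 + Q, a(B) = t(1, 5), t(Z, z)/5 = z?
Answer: 206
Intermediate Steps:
t(Z, z) = 5*z
a(B) = 25 (a(B) = 5*5 = 25)
R(X, v) = 9*X + X*v
x(12)*a(-2) + R(-2, -12) = (-4 + 12)*25 - 2*(9 - 12) = 8*25 - 2*(-3) = 200 + 6 = 206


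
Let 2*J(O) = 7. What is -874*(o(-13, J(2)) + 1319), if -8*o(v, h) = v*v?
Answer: -4537371/4 ≈ -1.1343e+6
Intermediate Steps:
J(O) = 7/2 (J(O) = (1/2)*7 = 7/2)
o(v, h) = -v**2/8 (o(v, h) = -v*v/8 = -v**2/8)
-874*(o(-13, J(2)) + 1319) = -874*(-1/8*(-13)**2 + 1319) = -874*(-1/8*169 + 1319) = -874*(-169/8 + 1319) = -874*10383/8 = -4537371/4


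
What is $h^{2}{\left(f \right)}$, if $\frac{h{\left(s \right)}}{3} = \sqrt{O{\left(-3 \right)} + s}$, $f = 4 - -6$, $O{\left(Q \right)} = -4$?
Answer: $54$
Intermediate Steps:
$f = 10$ ($f = 4 + 6 = 10$)
$h{\left(s \right)} = 3 \sqrt{-4 + s}$
$h^{2}{\left(f \right)} = \left(3 \sqrt{-4 + 10}\right)^{2} = \left(3 \sqrt{6}\right)^{2} = 54$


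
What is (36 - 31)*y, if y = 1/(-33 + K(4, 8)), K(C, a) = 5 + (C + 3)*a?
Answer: 5/28 ≈ 0.17857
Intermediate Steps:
K(C, a) = 5 + a*(3 + C) (K(C, a) = 5 + (3 + C)*a = 5 + a*(3 + C))
y = 1/28 (y = 1/(-33 + (5 + 3*8 + 4*8)) = 1/(-33 + (5 + 24 + 32)) = 1/(-33 + 61) = 1/28 ≈ 0.035714)
(36 - 31)*y = (36 - 31)*(1/28) = 5*(1/28) = 5/28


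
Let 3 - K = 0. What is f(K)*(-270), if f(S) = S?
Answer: -810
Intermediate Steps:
K = 3 (K = 3 - 1*0 = 3 + 0 = 3)
f(K)*(-270) = 3*(-270) = -810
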